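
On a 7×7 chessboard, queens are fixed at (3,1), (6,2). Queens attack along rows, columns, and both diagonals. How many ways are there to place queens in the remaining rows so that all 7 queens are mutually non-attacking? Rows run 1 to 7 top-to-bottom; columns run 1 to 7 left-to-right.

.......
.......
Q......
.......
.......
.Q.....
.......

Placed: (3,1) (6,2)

1

Branch on row 1: col 4 → 0; col 5 → 1; col 6 → 0.
Sum: 0 + 1 + 0 = 1.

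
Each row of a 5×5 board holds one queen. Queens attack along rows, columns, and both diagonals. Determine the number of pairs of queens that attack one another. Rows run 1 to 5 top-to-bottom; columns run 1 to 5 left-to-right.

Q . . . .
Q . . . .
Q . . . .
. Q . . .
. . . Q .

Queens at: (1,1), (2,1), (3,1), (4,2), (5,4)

Same column: (1,1)–(2,1) (column 1); (1,1)–(3,1) (column 1); (2,1)–(3,1) (column 1).
Same diagonal: (2,1)–(5,4) (|2−5| = |1−4| = 3); (3,1)–(4,2) (|3−4| = |1−2| = 1).
Total attacking pairs: 5.

5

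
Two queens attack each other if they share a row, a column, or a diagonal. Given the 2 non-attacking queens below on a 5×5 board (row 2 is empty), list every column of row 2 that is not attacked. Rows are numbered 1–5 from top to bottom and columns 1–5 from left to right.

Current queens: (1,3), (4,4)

columns 1, 5

(1,3) attacks row 2 at column 3 and diagonals 2, 4.
(4,4) attacks row 2 at column 4 and diagonals 2.
Attacked columns: {2, 3, 4}. Safe: {1, 5}.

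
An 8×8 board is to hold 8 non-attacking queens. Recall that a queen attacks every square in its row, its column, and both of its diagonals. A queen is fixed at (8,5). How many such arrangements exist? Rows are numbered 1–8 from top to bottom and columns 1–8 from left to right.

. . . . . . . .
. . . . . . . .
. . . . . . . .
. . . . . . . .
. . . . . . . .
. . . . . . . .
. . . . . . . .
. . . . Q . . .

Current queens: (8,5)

18

Branch on row 1: col 1 → 1; col 2 → 3; col 3 → 4; col 4 → 3; col 6 → 3; col 7 → 3; col 8 → 1.
Sum: 1 + 3 + 4 + 3 + 3 + 3 + 1 = 18.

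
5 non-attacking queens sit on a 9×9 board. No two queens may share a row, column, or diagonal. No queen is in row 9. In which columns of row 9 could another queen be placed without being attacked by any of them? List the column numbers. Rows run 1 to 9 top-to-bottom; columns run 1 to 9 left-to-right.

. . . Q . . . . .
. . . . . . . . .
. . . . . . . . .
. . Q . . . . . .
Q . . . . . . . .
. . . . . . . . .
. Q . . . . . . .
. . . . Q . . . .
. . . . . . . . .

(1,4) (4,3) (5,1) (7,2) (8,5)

columns 7, 9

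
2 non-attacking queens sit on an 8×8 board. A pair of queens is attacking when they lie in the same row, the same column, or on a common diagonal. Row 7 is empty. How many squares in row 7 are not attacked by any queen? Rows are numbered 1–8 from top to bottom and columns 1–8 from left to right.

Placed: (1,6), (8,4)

4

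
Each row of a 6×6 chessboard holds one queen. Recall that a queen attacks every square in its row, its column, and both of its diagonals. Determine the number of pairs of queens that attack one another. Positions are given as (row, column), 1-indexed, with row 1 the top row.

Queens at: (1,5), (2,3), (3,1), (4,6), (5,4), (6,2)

All columns are distinct and no two queens satisfy |Δrow| = |Δcol|, so no pair attacks.

0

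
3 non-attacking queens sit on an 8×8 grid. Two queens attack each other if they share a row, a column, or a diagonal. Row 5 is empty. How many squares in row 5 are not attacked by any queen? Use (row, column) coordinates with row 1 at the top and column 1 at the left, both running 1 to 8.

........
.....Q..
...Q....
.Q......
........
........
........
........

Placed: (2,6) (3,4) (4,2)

3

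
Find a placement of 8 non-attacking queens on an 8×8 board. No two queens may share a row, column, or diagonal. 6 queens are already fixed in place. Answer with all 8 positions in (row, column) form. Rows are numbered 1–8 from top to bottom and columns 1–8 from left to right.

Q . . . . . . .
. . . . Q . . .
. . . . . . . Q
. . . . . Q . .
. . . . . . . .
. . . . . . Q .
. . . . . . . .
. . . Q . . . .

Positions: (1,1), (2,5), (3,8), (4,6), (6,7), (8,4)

(1,1) (2,5) (3,8) (4,6) (5,3) (6,7) (7,2) (8,4)

Row 5: attacked by (1,1)→{1,5}; (2,5)→{2,5,8}; (3,8)→{6,8}; (4,6)→{5,6,7}; (6,7)→{6,7,8}; (8,4)→{1,4,7}. Safe: 3. Place at column 3.
Row 7: attacked by (1,1)→{1,7}; (2,5)→{5}; (3,8)→{4,8}; (4,6)→{3,6}; (5,3)→{1,3,5}; (6,7)→{6,7,8}; (8,4)→{3,4,5}. Safe: 2. Place at column 2.
Columns [1, 5, 8, 6, 3, 7, 2, 4], r−c [0, -3, -5, -2, 2, -1, 5, 4], r+c [2, 7, 11, 10, 8, 13, 9, 12] are all distinct, so no two queens attack.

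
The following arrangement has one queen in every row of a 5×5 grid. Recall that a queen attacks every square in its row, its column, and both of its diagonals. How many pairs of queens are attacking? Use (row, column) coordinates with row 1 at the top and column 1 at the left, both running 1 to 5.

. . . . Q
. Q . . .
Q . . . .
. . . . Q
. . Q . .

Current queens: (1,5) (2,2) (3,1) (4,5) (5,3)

Same column: (1,5)–(4,5) (column 5).
Same diagonal: (2,2)–(3,1) (|2−3| = |2−1| = 1); (3,1)–(5,3) (|3−5| = |1−3| = 2).
Total attacking pairs: 3.

3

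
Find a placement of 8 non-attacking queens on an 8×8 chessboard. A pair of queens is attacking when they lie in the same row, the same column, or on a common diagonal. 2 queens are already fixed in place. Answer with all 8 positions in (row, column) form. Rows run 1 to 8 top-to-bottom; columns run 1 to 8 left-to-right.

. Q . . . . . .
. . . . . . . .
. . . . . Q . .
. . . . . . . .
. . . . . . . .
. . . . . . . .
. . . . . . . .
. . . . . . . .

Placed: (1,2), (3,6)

Row 2: attacked by (1,2)→{1,2,3}; (3,6)→{5,6,7}. Safe: 4, 8. Place at column 8.
Row 4: attacked by (1,2)→{2,5}; (2,8)→{6,8}; (3,6)→{5,6,7}. Safe: 1, 3, 4. Place at column 1.
Row 5: attacked by (1,2)→{2,6}; (2,8)→{5,8}; (3,6)→{4,6,8}; (4,1)→{1,2}. Safe: 3, 7. Place at column 3.
Row 6: attacked by (1,2)→{2,7}; (2,8)→{4,8}; (3,6)→{3,6}; (4,1)→{1,3}; (5,3)→{2,3,4}. Safe: 5. Place at column 5.
Row 7: attacked by (1,2)→{2,8}; (2,8)→{3,8}; (3,6)→{2,6}; (4,1)→{1,4}; (5,3)→{1,3,5}; (6,5)→{4,5,6}. Safe: 7. Place at column 7.
Row 8: attacked by (1,2)→{2}; (2,8)→{2,8}; (3,6)→{1,6}; (4,1)→{1,5}; (5,3)→{3,6}; (6,5)→{3,5,7}; (7,7)→{6,7,8}. Safe: 4. Place at column 4.
Columns [2, 8, 6, 1, 3, 5, 7, 4], r−c [-1, -6, -3, 3, 2, 1, 0, 4], r+c [3, 10, 9, 5, 8, 11, 14, 12] are all distinct, so no two queens attack.

(1,2) (2,8) (3,6) (4,1) (5,3) (6,5) (7,7) (8,4)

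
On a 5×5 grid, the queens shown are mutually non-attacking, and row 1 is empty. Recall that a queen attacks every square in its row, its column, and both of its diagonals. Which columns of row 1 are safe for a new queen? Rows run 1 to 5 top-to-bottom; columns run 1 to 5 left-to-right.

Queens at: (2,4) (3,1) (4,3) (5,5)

(2,4) attacks row 1 at column 4 and diagonals 3, 5.
(3,1) attacks row 1 at column 1 and diagonals 3.
(4,3) attacks row 1 at column 3.
(5,5) attacks row 1 at column 5 and diagonals 1.
Attacked columns: {1, 3, 4, 5}. Safe: {2}.

columns 2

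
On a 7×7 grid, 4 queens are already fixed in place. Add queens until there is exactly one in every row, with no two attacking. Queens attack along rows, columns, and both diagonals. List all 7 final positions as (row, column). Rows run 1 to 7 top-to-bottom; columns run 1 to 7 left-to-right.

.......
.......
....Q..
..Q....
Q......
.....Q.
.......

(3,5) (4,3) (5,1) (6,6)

(1,2) (2,7) (3,5) (4,3) (5,1) (6,6) (7,4)

Row 1: attacked by (3,5)→{3,5,7}; (4,3)→{3,6}; (5,1)→{1,5}; (6,6)→{1,6}. Safe: 2, 4. Place at column 2.
Row 2: attacked by (1,2)→{1,2,3}; (3,5)→{4,5,6}; (4,3)→{1,3,5}; (5,1)→{1,4}; (6,6)→{2,6}. Safe: 7. Place at column 7.
Row 7: attacked by (1,2)→{2}; (2,7)→{2,7}; (3,5)→{1,5}; (4,3)→{3,6}; (5,1)→{1,3}; (6,6)→{5,6,7}. Safe: 4. Place at column 4.
Columns [2, 7, 5, 3, 1, 6, 4], r−c [-1, -5, -2, 1, 4, 0, 3], r+c [3, 9, 8, 7, 6, 12, 11] are all distinct, so no two queens attack.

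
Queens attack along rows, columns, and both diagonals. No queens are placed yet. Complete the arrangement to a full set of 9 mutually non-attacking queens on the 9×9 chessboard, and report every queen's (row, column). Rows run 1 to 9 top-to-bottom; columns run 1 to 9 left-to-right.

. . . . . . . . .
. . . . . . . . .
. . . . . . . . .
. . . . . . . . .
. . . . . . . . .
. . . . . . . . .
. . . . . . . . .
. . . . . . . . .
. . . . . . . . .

(1,9) (2,3) (3,6) (4,4) (5,1) (6,8) (7,5) (8,7) (9,2)

Row 1: Safe: 1, 2, 3, 4, 5, 6, 7, 8, 9. Place at column 9.
Row 2: attacked by (1,9)→{8,9}. Safe: 1, 2, 3, 4, 5, 6, 7. Place at column 3.
Row 3: attacked by (1,9)→{7,9}; (2,3)→{2,3,4}. Safe: 1, 5, 6, 8. Place at column 6.
Row 4: attacked by (1,9)→{6,9}; (2,3)→{1,3,5}; (3,6)→{5,6,7}. Safe: 2, 4, 8. Place at column 4.
Row 5: attacked by (1,9)→{5,9}; (2,3)→{3,6}; (3,6)→{4,6,8}; (4,4)→{3,4,5}. Safe: 1, 2, 7. Place at column 1.
Row 6: attacked by (1,9)→{4,9}; (2,3)→{3,7}; (3,6)→{3,6,9}; (4,4)→{2,4,6}; (5,1)→{1,2}. Safe: 5, 8. Place at column 8.
Row 7: attacked by (1,9)→{3,9}; (2,3)→{3,8}; (3,6)→{2,6}; (4,4)→{1,4,7}; (5,1)→{1,3}; (6,8)→{7,8,9}. Safe: 5. Place at column 5.
Row 8: attacked by (1,9)→{2,9}; (2,3)→{3,9}; (3,6)→{1,6}; (4,4)→{4,8}; (5,1)→{1,4}; (6,8)→{6,8}; (7,5)→{4,5,6}. Safe: 7. Place at column 7.
Row 9: attacked by (1,9)→{1,9}; (2,3)→{3}; (3,6)→{6}; (4,4)→{4,9}; (5,1)→{1,5}; (6,8)→{5,8}; (7,5)→{3,5,7}; (8,7)→{6,7,8}. Safe: 2. Place at column 2.
Columns [9, 3, 6, 4, 1, 8, 5, 7, 2], r−c [-8, -1, -3, 0, 4, -2, 2, 1, 7], r+c [10, 5, 9, 8, 6, 14, 12, 15, 11] are all distinct, so no two queens attack.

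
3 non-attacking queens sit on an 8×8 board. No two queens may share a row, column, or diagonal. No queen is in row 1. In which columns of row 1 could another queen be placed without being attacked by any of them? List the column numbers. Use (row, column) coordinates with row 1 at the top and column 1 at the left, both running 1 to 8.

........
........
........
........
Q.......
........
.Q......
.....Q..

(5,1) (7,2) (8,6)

(5,1) attacks row 1 at column 1 and diagonals 5.
(7,2) attacks row 1 at column 2 and diagonals 8.
(8,6) attacks row 1 at column 6.
Attacked columns: {1, 2, 5, 6, 8}. Safe: {3, 4, 7}.

columns 3, 4, 7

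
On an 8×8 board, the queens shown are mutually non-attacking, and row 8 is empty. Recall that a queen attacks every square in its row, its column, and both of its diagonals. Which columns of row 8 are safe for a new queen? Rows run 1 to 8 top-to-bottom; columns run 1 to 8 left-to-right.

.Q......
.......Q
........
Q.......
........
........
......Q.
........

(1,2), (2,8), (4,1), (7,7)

(1,2) attacks row 8 at column 2.
(2,8) attacks row 8 at column 8 and diagonals 2.
(4,1) attacks row 8 at column 1 and diagonals 5.
(7,7) attacks row 8 at column 7 and diagonals 6, 8.
Attacked columns: {1, 2, 5, 6, 7, 8}. Safe: {3, 4}.

columns 3, 4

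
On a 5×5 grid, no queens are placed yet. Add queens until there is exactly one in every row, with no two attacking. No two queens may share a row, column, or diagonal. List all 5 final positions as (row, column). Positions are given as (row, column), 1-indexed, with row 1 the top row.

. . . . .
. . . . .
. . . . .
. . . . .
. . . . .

(1,4) (2,1) (3,3) (4,5) (5,2)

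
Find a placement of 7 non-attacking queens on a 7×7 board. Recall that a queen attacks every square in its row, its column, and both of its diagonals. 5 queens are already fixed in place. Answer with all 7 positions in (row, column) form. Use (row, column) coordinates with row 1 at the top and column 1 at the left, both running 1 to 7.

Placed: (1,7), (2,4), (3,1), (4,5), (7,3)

(1,7) (2,4) (3,1) (4,5) (5,2) (6,6) (7,3)

Row 5: attacked by (1,7)→{3,7}; (2,4)→{1,4,7}; (3,1)→{1,3}; (4,5)→{4,5,6}; (7,3)→{1,3,5}. Safe: 2. Place at column 2.
Row 6: attacked by (1,7)→{2,7}; (2,4)→{4}; (3,1)→{1,4}; (4,5)→{3,5,7}; (5,2)→{1,2,3}; (7,3)→{2,3,4}. Safe: 6. Place at column 6.
Columns [7, 4, 1, 5, 2, 6, 3], r−c [-6, -2, 2, -1, 3, 0, 4], r+c [8, 6, 4, 9, 7, 12, 10] are all distinct, so no two queens attack.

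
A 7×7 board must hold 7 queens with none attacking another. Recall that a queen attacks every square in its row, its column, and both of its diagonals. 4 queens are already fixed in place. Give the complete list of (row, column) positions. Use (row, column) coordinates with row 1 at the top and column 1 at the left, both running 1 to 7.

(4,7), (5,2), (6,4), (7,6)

Row 1: attacked by (4,7)→{4,7}; (5,2)→{2,6}; (6,4)→{4}; (7,6)→{6}. Safe: 1, 3, 5. Place at column 1.
Row 2: attacked by (1,1)→{1,2}; (4,7)→{5,7}; (5,2)→{2,5}; (6,4)→{4}; (7,6)→{1,6}. Safe: 3. Place at column 3.
Row 3: attacked by (1,1)→{1,3}; (2,3)→{2,3,4}; (4,7)→{6,7}; (5,2)→{2,4}; (6,4)→{1,4,7}; (7,6)→{2,6}. Safe: 5. Place at column 5.
Columns [1, 3, 5, 7, 2, 4, 6], r−c [0, -1, -2, -3, 3, 2, 1], r+c [2, 5, 8, 11, 7, 10, 13] are all distinct, so no two queens attack.

(1,1) (2,3) (3,5) (4,7) (5,2) (6,4) (7,6)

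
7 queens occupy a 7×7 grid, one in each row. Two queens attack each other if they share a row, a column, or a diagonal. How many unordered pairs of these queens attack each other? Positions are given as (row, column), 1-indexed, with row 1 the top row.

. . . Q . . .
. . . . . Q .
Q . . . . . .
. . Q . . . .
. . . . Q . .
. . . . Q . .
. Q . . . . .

Same column: (5,5)–(6,5) (column 5).
Same diagonal: (4,3)–(6,5) (|4−6| = |3−5| = 2).
Total attacking pairs: 2.

2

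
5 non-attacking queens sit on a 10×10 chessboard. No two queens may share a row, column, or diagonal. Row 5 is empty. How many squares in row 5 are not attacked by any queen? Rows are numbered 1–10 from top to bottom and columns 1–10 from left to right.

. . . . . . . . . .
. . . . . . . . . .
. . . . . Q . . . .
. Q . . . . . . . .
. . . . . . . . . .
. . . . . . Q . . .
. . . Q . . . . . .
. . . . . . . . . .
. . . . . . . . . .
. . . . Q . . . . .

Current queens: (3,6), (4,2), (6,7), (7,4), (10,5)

1

(3,6) attacks row 5 at column 6 and diagonals 4, 8.
(4,2) attacks row 5 at column 2 and diagonals 1, 3.
(6,7) attacks row 5 at column 7 and diagonals 6, 8.
(7,4) attacks row 5 at column 4 and diagonals 2, 6.
(10,5) attacks row 5 at column 5 and diagonals 10.
Attacked columns: {1, 2, 3, 4, 5, 6, 7, 8, 10}. Safe: {9}.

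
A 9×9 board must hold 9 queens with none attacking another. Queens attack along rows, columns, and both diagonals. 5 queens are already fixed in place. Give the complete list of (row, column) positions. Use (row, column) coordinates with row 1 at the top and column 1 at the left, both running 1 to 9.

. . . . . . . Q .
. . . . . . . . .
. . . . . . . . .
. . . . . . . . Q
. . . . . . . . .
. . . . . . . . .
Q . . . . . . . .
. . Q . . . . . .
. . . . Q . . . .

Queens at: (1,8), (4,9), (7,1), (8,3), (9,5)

(1,8) (2,4) (3,7) (4,9) (5,2) (6,6) (7,1) (8,3) (9,5)

Row 2: attacked by (1,8)→{7,8,9}; (4,9)→{7,9}; (7,1)→{1,6}; (8,3)→{3,9}; (9,5)→{5}. Safe: 2, 4. Place at column 4.
Row 3: attacked by (1,8)→{6,8}; (2,4)→{3,4,5}; (4,9)→{8,9}; (7,1)→{1,5}; (8,3)→{3,8}; (9,5)→{5}. Safe: 2, 7. Place at column 7.
Row 5: attacked by (1,8)→{4,8}; (2,4)→{1,4,7}; (3,7)→{5,7,9}; (4,9)→{8,9}; (7,1)→{1,3}; (8,3)→{3,6}; (9,5)→{1,5,9}. Safe: 2. Place at column 2.
Row 6: attacked by (1,8)→{3,8}; (2,4)→{4,8}; (3,7)→{4,7}; (4,9)→{7,9}; (5,2)→{1,2,3}; (7,1)→{1,2}; (8,3)→{1,3,5}; (9,5)→{2,5,8}. Safe: 6. Place at column 6.
Columns [8, 4, 7, 9, 2, 6, 1, 3, 5], r−c [-7, -2, -4, -5, 3, 0, 6, 5, 4], r+c [9, 6, 10, 13, 7, 12, 8, 11, 14] are all distinct, so no two queens attack.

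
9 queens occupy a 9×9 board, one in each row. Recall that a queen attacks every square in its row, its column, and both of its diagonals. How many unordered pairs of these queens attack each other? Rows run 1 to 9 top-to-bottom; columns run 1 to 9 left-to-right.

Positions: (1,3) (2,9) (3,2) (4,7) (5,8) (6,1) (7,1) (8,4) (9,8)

Same column: (5,8)–(9,8) (column 8); (6,1)–(7,1) (column 1).
Same diagonal: (2,9)–(4,7) (|2−4| = |9−7| = 2); (3,2)–(9,8) (|3−9| = |2−8| = 6); (4,7)–(5,8) (|4−5| = |7−8| = 1).
Total attacking pairs: 5.

5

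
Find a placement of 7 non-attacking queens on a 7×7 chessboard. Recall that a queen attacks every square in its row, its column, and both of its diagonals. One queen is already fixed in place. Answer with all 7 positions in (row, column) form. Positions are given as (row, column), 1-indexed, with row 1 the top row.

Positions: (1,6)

(1,6) (2,1) (3,3) (4,5) (5,7) (6,2) (7,4)

Row 2: attacked by (1,6)→{5,6,7}. Safe: 1, 2, 3, 4. Place at column 1.
Row 3: attacked by (1,6)→{4,6}; (2,1)→{1,2}. Safe: 3, 5, 7. Place at column 3.
Row 4: attacked by (1,6)→{3,6}; (2,1)→{1,3}; (3,3)→{2,3,4}. Safe: 5, 7. Place at column 5.
Row 5: attacked by (1,6)→{2,6}; (2,1)→{1,4}; (3,3)→{1,3,5}; (4,5)→{4,5,6}. Safe: 7. Place at column 7.
Row 6: attacked by (1,6)→{1,6}; (2,1)→{1,5}; (3,3)→{3,6}; (4,5)→{3,5,7}; (5,7)→{6,7}. Safe: 2, 4. Place at column 2.
Row 7: attacked by (1,6)→{6}; (2,1)→{1,6}; (3,3)→{3,7}; (4,5)→{2,5}; (5,7)→{5,7}; (6,2)→{1,2,3}. Safe: 4. Place at column 4.
Columns [6, 1, 3, 5, 7, 2, 4], r−c [-5, 1, 0, -1, -2, 4, 3], r+c [7, 3, 6, 9, 12, 8, 11] are all distinct, so no two queens attack.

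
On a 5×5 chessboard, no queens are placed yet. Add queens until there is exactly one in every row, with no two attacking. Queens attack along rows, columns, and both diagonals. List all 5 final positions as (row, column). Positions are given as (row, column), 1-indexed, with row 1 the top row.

(1,1) (2,3) (3,5) (4,2) (5,4)

Row 1: Safe: 1, 2, 3, 4, 5. Place at column 1.
Row 2: attacked by (1,1)→{1,2}. Safe: 3, 4, 5. Place at column 3.
Row 3: attacked by (1,1)→{1,3}; (2,3)→{2,3,4}. Safe: 5. Place at column 5.
Row 4: attacked by (1,1)→{1,4}; (2,3)→{1,3,5}; (3,5)→{4,5}. Safe: 2. Place at column 2.
Row 5: attacked by (1,1)→{1,5}; (2,3)→{3}; (3,5)→{3,5}; (4,2)→{1,2,3}. Safe: 4. Place at column 4.
Columns [1, 3, 5, 2, 4], r−c [0, -1, -2, 2, 1], r+c [2, 5, 8, 6, 9] are all distinct, so no two queens attack.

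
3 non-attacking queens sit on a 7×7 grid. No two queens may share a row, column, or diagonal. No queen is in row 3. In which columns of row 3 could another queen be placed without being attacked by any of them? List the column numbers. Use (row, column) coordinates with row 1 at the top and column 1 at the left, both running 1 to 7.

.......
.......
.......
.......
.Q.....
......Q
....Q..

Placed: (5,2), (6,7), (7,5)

columns 3, 6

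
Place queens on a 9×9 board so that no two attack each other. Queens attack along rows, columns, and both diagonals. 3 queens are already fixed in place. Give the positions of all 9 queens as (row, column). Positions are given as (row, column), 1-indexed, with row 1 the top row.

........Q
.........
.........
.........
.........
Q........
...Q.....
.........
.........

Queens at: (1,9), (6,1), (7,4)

(1,9) (2,2) (3,6) (4,8) (5,3) (6,1) (7,4) (8,7) (9,5)

Row 2: attacked by (1,9)→{8,9}; (6,1)→{1,5}; (7,4)→{4,9}. Safe: 2, 3, 6, 7. Place at column 2.
Row 3: attacked by (1,9)→{7,9}; (2,2)→{1,2,3}; (6,1)→{1,4}; (7,4)→{4,8}. Safe: 5, 6. Place at column 6.
Row 4: attacked by (1,9)→{6,9}; (2,2)→{2,4}; (3,6)→{5,6,7}; (6,1)→{1,3}; (7,4)→{1,4,7}. Safe: 8. Place at column 8.
Row 5: attacked by (1,9)→{5,9}; (2,2)→{2,5}; (3,6)→{4,6,8}; (4,8)→{7,8,9}; (6,1)→{1,2}; (7,4)→{2,4,6}. Safe: 3. Place at column 3.
Row 8: attacked by (1,9)→{2,9}; (2,2)→{2,8}; (3,6)→{1,6}; (4,8)→{4,8}; (5,3)→{3,6}; (6,1)→{1,3}; (7,4)→{3,4,5}. Safe: 7. Place at column 7.
Row 9: attacked by (1,9)→{1,9}; (2,2)→{2,9}; (3,6)→{6}; (4,8)→{3,8}; (5,3)→{3,7}; (6,1)→{1,4}; (7,4)→{2,4,6}; (8,7)→{6,7,8}. Safe: 5. Place at column 5.
Columns [9, 2, 6, 8, 3, 1, 4, 7, 5], r−c [-8, 0, -3, -4, 2, 5, 3, 1, 4], r+c [10, 4, 9, 12, 8, 7, 11, 15, 14] are all distinct, so no two queens attack.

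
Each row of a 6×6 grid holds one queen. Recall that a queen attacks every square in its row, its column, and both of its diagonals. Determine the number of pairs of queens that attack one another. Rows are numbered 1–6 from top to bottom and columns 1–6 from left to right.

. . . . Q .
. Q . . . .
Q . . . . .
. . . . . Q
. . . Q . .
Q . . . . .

2

Same column: (3,1)–(6,1) (column 1).
Same diagonal: (2,2)–(3,1) (|2−3| = |2−1| = 1).
Total attacking pairs: 2.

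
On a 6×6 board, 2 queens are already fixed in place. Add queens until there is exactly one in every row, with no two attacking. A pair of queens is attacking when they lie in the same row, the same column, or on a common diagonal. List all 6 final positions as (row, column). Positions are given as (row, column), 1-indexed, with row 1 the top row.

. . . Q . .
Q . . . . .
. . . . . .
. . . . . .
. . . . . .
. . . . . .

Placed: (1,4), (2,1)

Row 3: attacked by (1,4)→{2,4,6}; (2,1)→{1,2}. Safe: 3, 5. Place at column 5.
Row 4: attacked by (1,4)→{1,4}; (2,1)→{1,3}; (3,5)→{4,5,6}. Safe: 2. Place at column 2.
Row 5: attacked by (1,4)→{4}; (2,1)→{1,4}; (3,5)→{3,5}; (4,2)→{1,2,3}. Safe: 6. Place at column 6.
Row 6: attacked by (1,4)→{4}; (2,1)→{1,5}; (3,5)→{2,5}; (4,2)→{2,4}; (5,6)→{5,6}. Safe: 3. Place at column 3.
Columns [4, 1, 5, 2, 6, 3], r−c [-3, 1, -2, 2, -1, 3], r+c [5, 3, 8, 6, 11, 9] are all distinct, so no two queens attack.

(1,4) (2,1) (3,5) (4,2) (5,6) (6,3)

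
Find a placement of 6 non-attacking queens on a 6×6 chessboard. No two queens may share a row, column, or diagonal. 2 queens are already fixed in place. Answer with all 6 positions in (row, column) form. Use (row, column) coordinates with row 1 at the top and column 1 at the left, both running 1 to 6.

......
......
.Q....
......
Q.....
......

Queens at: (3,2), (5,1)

(1,3) (2,6) (3,2) (4,5) (5,1) (6,4)

Row 1: attacked by (3,2)→{2,4}; (5,1)→{1,5}. Safe: 3, 6. Place at column 3.
Row 2: attacked by (1,3)→{2,3,4}; (3,2)→{1,2,3}; (5,1)→{1,4}. Safe: 5, 6. Place at column 6.
Row 4: attacked by (1,3)→{3,6}; (2,6)→{4,6}; (3,2)→{1,2,3}; (5,1)→{1,2}. Safe: 5. Place at column 5.
Row 6: attacked by (1,3)→{3}; (2,6)→{2,6}; (3,2)→{2,5}; (4,5)→{3,5}; (5,1)→{1,2}. Safe: 4. Place at column 4.
Columns [3, 6, 2, 5, 1, 4], r−c [-2, -4, 1, -1, 4, 2], r+c [4, 8, 5, 9, 6, 10] are all distinct, so no two queens attack.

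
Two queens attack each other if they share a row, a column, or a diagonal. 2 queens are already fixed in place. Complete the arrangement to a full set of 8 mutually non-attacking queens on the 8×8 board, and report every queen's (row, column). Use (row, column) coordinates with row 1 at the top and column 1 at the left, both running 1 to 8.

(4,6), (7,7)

Row 1: attacked by (4,6)→{3,6}; (7,7)→{1,7}. Safe: 2, 4, 5, 8. Place at column 5.
Row 2: attacked by (1,5)→{4,5,6}; (4,6)→{4,6,8}; (7,7)→{2,7}. Safe: 1, 3. Place at column 1.
Row 3: attacked by (1,5)→{3,5,7}; (2,1)→{1,2}; (4,6)→{5,6,7}; (7,7)→{3,7}. Safe: 4, 8. Place at column 4.
Row 5: attacked by (1,5)→{1,5}; (2,1)→{1,4}; (3,4)→{2,4,6}; (4,6)→{5,6,7}; (7,7)→{5,7}. Safe: 3, 8. Place at column 8.
Row 6: attacked by (1,5)→{5}; (2,1)→{1,5}; (3,4)→{1,4,7}; (4,6)→{4,6,8}; (5,8)→{7,8}; (7,7)→{6,7,8}. Safe: 2, 3. Place at column 2.
Row 8: attacked by (1,5)→{5}; (2,1)→{1,7}; (3,4)→{4}; (4,6)→{2,6}; (5,8)→{5,8}; (6,2)→{2,4}; (7,7)→{6,7,8}. Safe: 3. Place at column 3.
Columns [5, 1, 4, 6, 8, 2, 7, 3], r−c [-4, 1, -1, -2, -3, 4, 0, 5], r+c [6, 3, 7, 10, 13, 8, 14, 11] are all distinct, so no two queens attack.

(1,5) (2,1) (3,4) (4,6) (5,8) (6,2) (7,7) (8,3)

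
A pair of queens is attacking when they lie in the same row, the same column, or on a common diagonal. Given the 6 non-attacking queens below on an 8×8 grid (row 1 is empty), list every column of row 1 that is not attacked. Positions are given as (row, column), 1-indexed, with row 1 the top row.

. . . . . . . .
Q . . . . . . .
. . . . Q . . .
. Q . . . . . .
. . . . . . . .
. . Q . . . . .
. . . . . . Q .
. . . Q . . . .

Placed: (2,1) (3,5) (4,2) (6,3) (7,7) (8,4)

(2,1) attacks row 1 at column 1 and diagonals 2.
(3,5) attacks row 1 at column 5 and diagonals 3, 7.
(4,2) attacks row 1 at column 2 and diagonals 5.
(6,3) attacks row 1 at column 3 and diagonals 8.
(7,7) attacks row 1 at column 7 and diagonals 1.
(8,4) attacks row 1 at column 4.
Attacked columns: {1, 2, 3, 4, 5, 7, 8}. Safe: {6}.

columns 6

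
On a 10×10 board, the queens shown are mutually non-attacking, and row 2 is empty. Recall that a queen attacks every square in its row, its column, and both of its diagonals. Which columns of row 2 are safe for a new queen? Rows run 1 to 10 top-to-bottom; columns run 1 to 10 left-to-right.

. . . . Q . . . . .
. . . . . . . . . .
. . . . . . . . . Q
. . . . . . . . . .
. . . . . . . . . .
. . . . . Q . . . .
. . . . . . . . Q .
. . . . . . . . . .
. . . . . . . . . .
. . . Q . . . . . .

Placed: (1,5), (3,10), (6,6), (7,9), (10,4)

(1,5) attacks row 2 at column 5 and diagonals 4, 6.
(3,10) attacks row 2 at column 10 and diagonals 9.
(6,6) attacks row 2 at column 6 and diagonals 2, 10.
(7,9) attacks row 2 at column 9 and diagonals 4.
(10,4) attacks row 2 at column 4.
Attacked columns: {2, 4, 5, 6, 9, 10}. Safe: {1, 3, 7, 8}.

columns 1, 3, 7, 8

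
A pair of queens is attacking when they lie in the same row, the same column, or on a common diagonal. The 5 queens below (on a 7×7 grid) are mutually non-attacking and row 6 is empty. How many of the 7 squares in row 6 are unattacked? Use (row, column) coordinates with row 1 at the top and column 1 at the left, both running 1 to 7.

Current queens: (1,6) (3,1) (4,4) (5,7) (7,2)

1

(1,6) attacks row 6 at column 6 and diagonals 1.
(3,1) attacks row 6 at column 1 and diagonals 4.
(4,4) attacks row 6 at column 4 and diagonals 2, 6.
(5,7) attacks row 6 at column 7 and diagonals 6.
(7,2) attacks row 6 at column 2 and diagonals 1, 3.
Attacked columns: {1, 2, 3, 4, 6, 7}. Safe: {5}.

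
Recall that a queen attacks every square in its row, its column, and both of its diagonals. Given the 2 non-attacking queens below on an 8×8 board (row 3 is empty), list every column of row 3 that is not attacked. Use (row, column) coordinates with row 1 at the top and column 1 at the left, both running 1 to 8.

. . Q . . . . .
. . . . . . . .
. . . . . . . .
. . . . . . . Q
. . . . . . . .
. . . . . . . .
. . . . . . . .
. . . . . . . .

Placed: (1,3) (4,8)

columns 2, 4, 6

(1,3) attacks row 3 at column 3 and diagonals 1, 5.
(4,8) attacks row 3 at column 8 and diagonals 7.
Attacked columns: {1, 3, 5, 7, 8}. Safe: {2, 4, 6}.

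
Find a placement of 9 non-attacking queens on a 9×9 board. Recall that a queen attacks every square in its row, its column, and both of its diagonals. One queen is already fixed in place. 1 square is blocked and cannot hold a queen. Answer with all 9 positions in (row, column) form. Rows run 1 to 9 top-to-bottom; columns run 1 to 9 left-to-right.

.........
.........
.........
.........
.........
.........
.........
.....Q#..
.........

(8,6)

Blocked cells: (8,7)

Row 1: attacked by (8,6)→{6}. Safe: 1, 2, 3, 4, 5, 7, 8, 9. Place at column 9.
Row 2: attacked by (1,9)→{8,9}; (8,6)→{6}. Safe: 1, 2, 3, 4, 5, 7. Place at column 5.
Row 3: attacked by (1,9)→{7,9}; (2,5)→{4,5,6}; (8,6)→{1,6}. Safe: 2, 3, 8. Place at column 8.
Row 4: attacked by (1,9)→{6,9}; (2,5)→{3,5,7}; (3,8)→{7,8,9}; (8,6)→{2,6}. Safe: 1, 4. Place at column 4.
Row 5: attacked by (1,9)→{5,9}; (2,5)→{2,5,8}; (3,8)→{6,8}; (4,4)→{3,4,5}; (8,6)→{3,6,9}. Safe: 1, 7. Place at column 1.
Row 6: attacked by (1,9)→{4,9}; (2,5)→{1,5,9}; (3,8)→{5,8}; (4,4)→{2,4,6}; (5,1)→{1,2}; (8,6)→{4,6,8}. Safe: 3, 7. Place at column 7.
Row 7: attacked by (1,9)→{3,9}; (2,5)→{5}; (3,8)→{4,8}; (4,4)→{1,4,7}; (5,1)→{1,3}; (6,7)→{6,7,8}; (8,6)→{5,6,7}. Safe: 2. Place at column 2.
Row 9: attacked by (1,9)→{1,9}; (2,5)→{5}; (3,8)→{2,8}; (4,4)→{4,9}; (5,1)→{1,5}; (6,7)→{4,7}; (7,2)→{2,4}; (8,6)→{5,6,7}. Safe: 3. Place at column 3.
Columns [9, 5, 8, 4, 1, 7, 2, 6, 3], r−c [-8, -3, -5, 0, 4, -1, 5, 2, 6], r+c [10, 7, 11, 8, 6, 13, 9, 14, 12] are all distinct, so no two queens attack.

(1,9) (2,5) (3,8) (4,4) (5,1) (6,7) (7,2) (8,6) (9,3)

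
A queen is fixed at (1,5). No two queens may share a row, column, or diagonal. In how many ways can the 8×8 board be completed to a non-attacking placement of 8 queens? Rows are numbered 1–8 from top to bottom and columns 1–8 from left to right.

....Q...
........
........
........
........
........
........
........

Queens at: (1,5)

18

Branch on row 2: col 1 → 3; col 2 → 4; col 3 → 3; col 7 → 6; col 8 → 2.
Sum: 3 + 4 + 3 + 6 + 2 = 18.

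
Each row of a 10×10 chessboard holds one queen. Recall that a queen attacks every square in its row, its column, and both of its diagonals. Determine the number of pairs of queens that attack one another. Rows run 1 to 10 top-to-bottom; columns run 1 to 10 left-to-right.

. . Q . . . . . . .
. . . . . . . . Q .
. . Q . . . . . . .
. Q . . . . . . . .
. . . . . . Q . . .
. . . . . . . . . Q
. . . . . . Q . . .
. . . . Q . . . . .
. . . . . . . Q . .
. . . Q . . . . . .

Same column: (1,3)–(3,3) (column 3); (5,7)–(7,7) (column 7).
Same diagonal: (1,3)–(5,7) (|1−5| = |3−7| = 4); (3,3)–(4,2) (|3−4| = |3−2| = 1); (3,3)–(7,7) (|3−7| = |3−7| = 4); (7,7)–(10,4) (|7−10| = |7−4| = 3).
Total attacking pairs: 6.

6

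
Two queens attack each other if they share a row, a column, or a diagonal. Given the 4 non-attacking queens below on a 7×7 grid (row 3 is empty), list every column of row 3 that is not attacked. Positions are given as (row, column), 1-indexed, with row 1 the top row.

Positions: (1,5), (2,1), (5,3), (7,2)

(1,5) attacks row 3 at column 5 and diagonals 3, 7.
(2,1) attacks row 3 at column 1 and diagonals 2.
(5,3) attacks row 3 at column 3 and diagonals 1, 5.
(7,2) attacks row 3 at column 2 and diagonals 6.
Attacked columns: {1, 2, 3, 5, 6, 7}. Safe: {4}.

columns 4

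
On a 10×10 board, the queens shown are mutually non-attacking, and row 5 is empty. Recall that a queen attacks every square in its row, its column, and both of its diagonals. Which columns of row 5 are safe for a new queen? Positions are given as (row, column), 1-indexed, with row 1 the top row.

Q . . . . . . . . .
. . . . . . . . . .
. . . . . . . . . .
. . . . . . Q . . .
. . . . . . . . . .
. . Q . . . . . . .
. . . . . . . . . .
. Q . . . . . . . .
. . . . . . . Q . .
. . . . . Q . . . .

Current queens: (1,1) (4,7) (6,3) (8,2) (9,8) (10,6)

(1,1) attacks row 5 at column 1 and diagonals 5.
(4,7) attacks row 5 at column 7 and diagonals 6, 8.
(6,3) attacks row 5 at column 3 and diagonals 2, 4.
(8,2) attacks row 5 at column 2 and diagonals 5.
(9,8) attacks row 5 at column 8 and diagonals 4.
(10,6) attacks row 5 at column 6 and diagonals 1.
Attacked columns: {1, 2, 3, 4, 5, 6, 7, 8}. Safe: {9, 10}.

columns 9, 10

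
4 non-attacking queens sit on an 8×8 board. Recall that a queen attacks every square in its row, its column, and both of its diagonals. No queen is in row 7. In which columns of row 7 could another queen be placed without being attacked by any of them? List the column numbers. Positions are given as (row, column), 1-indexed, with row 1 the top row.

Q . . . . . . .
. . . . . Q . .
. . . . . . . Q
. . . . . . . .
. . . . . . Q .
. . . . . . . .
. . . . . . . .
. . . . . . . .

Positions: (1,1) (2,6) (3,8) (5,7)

(1,1) attacks row 7 at column 1 and diagonals 7.
(2,6) attacks row 7 at column 6 and diagonals 1.
(3,8) attacks row 7 at column 8 and diagonals 4.
(5,7) attacks row 7 at column 7 and diagonals 5.
Attacked columns: {1, 4, 5, 6, 7, 8}. Safe: {2, 3}.

columns 2, 3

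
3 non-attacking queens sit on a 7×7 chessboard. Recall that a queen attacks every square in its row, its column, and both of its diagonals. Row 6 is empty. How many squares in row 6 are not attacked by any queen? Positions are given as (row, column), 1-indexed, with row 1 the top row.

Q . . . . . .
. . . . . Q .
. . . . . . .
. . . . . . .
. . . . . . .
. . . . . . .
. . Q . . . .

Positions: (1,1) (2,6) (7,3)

2

(1,1) attacks row 6 at column 1 and diagonals 6.
(2,6) attacks row 6 at column 6 and diagonals 2.
(7,3) attacks row 6 at column 3 and diagonals 2, 4.
Attacked columns: {1, 2, 3, 4, 6}. Safe: {5, 7}.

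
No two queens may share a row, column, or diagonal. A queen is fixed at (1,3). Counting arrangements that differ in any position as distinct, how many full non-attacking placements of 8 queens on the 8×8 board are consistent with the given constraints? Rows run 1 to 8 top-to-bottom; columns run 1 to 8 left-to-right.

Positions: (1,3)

Branch on row 2: col 1 → 1; col 5 → 4; col 6 → 8; col 7 → 2; col 8 → 1.
Sum: 1 + 4 + 8 + 2 + 1 = 16.

16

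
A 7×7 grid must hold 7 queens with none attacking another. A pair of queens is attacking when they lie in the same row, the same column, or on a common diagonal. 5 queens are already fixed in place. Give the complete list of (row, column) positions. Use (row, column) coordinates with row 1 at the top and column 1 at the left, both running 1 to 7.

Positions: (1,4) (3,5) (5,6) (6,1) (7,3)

(1,4) (2,7) (3,5) (4,2) (5,6) (6,1) (7,3)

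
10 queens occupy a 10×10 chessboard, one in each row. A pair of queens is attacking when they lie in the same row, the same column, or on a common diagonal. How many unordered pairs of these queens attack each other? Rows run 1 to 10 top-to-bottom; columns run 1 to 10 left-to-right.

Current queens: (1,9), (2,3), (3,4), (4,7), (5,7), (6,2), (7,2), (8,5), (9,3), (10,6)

Same column: (2,3)–(9,3) (column 3); (4,7)–(5,7) (column 7); (6,2)–(7,2) (column 2).
Same diagonal: (2,3)–(3,4) (|2−3| = |3−4| = 1); (5,7)–(9,3) (|5−9| = |7−3| = 4); (6,2)–(10,6) (|6−10| = |2−6| = 4).
Total attacking pairs: 6.

6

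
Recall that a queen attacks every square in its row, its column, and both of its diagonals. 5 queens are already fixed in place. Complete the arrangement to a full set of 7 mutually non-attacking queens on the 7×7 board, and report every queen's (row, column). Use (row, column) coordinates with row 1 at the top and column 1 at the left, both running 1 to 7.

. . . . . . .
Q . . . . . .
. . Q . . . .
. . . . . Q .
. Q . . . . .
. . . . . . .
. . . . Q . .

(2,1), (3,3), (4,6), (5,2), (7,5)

(1,4) (2,1) (3,3) (4,6) (5,2) (6,7) (7,5)

Row 1: attacked by (2,1)→{1,2}; (3,3)→{1,3,5}; (4,6)→{3,6}; (5,2)→{2,6}; (7,5)→{5}. Safe: 4, 7. Place at column 4.
Row 6: attacked by (1,4)→{4}; (2,1)→{1,5}; (3,3)→{3,6}; (4,6)→{4,6}; (5,2)→{1,2,3}; (7,5)→{4,5,6}. Safe: 7. Place at column 7.
Columns [4, 1, 3, 6, 2, 7, 5], r−c [-3, 1, 0, -2, 3, -1, 2], r+c [5, 3, 6, 10, 7, 13, 12] are all distinct, so no two queens attack.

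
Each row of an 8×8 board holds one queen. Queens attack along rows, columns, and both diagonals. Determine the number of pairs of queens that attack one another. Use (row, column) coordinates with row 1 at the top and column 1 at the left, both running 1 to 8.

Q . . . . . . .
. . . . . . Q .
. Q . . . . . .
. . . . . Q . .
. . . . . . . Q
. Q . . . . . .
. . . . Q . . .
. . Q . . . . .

1

Same column: (3,2)–(6,2) (column 2).
Total attacking pairs: 1.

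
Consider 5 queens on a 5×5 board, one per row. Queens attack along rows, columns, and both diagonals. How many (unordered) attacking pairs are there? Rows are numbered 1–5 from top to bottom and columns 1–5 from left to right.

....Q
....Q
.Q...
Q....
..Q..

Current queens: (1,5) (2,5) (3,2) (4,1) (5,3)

Same column: (1,5)–(2,5) (column 5).
Same diagonal: (3,2)–(4,1) (|3−4| = |2−1| = 1).
Total attacking pairs: 2.

2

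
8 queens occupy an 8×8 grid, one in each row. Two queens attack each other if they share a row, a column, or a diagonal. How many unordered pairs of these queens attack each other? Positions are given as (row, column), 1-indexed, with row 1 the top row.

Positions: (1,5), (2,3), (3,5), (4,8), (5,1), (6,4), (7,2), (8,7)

3

Same column: (1,5)–(3,5) (column 5).
Same diagonal: (1,5)–(4,8) (|1−4| = |5−8| = 3); (1,5)–(5,1) (|1−5| = |5−1| = 4).
Total attacking pairs: 3.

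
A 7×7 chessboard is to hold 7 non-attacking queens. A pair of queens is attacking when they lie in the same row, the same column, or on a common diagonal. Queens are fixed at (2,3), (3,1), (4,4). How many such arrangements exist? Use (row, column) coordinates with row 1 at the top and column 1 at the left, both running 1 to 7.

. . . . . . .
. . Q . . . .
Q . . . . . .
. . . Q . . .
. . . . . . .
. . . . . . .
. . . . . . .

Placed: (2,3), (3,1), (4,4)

Branch on row 1: col 5 → 0; col 6 → 1.
Sum: 0 + 1 = 1.

1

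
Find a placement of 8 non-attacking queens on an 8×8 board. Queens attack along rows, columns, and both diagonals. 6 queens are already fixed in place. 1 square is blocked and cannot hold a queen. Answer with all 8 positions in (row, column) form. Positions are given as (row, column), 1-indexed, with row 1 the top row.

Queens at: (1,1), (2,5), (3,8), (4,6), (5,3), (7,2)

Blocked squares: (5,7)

(1,1) (2,5) (3,8) (4,6) (5,3) (6,7) (7,2) (8,4)

Row 6: attacked by (1,1)→{1,6}; (2,5)→{1,5}; (3,8)→{5,8}; (4,6)→{4,6,8}; (5,3)→{2,3,4}; (7,2)→{1,2,3}. Safe: 7. Place at column 7.
Row 8: attacked by (1,1)→{1,8}; (2,5)→{5}; (3,8)→{3,8}; (4,6)→{2,6}; (5,3)→{3,6}; (6,7)→{5,7}; (7,2)→{1,2,3}. Safe: 4. Place at column 4.
Columns [1, 5, 8, 6, 3, 7, 2, 4], r−c [0, -3, -5, -2, 2, -1, 5, 4], r+c [2, 7, 11, 10, 8, 13, 9, 12] are all distinct, so no two queens attack.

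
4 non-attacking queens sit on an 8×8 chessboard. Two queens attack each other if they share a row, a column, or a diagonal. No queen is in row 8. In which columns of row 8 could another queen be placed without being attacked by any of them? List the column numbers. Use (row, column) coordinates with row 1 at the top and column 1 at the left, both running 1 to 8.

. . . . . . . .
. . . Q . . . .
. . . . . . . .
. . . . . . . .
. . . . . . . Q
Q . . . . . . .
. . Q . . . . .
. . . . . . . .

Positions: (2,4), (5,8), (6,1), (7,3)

(2,4) attacks row 8 at column 4.
(5,8) attacks row 8 at column 8 and diagonals 5.
(6,1) attacks row 8 at column 1 and diagonals 3.
(7,3) attacks row 8 at column 3 and diagonals 2, 4.
Attacked columns: {1, 2, 3, 4, 5, 8}. Safe: {6, 7}.

columns 6, 7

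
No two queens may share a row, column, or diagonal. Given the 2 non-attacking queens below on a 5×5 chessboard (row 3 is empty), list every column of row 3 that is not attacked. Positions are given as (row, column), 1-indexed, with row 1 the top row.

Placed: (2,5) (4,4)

(2,5) attacks row 3 at column 5 and diagonals 4.
(4,4) attacks row 3 at column 4 and diagonals 3, 5.
Attacked columns: {3, 4, 5}. Safe: {1, 2}.

columns 1, 2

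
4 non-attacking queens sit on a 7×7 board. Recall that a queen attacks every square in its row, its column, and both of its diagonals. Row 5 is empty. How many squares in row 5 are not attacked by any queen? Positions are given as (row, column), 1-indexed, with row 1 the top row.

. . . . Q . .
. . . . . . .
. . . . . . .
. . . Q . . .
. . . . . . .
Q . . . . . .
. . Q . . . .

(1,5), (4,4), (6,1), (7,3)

(1,5) attacks row 5 at column 5 and diagonals 1.
(4,4) attacks row 5 at column 4 and diagonals 3, 5.
(6,1) attacks row 5 at column 1 and diagonals 2.
(7,3) attacks row 5 at column 3 and diagonals 1, 5.
Attacked columns: {1, 2, 3, 4, 5}. Safe: {6, 7}.

2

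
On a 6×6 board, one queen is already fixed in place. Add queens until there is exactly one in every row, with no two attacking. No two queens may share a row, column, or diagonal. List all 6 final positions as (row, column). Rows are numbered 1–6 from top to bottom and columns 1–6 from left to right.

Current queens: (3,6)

(1,2) (2,4) (3,6) (4,1) (5,3) (6,5)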